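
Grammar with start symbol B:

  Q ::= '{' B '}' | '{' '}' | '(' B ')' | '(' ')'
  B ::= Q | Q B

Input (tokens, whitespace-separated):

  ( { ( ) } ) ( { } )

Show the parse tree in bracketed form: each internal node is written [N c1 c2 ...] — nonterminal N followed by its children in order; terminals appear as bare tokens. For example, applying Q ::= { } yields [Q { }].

B
Q B
( B ) B
( Q ) B
( { B } ) B
( { Q } ) B
( { ( ) } ) B
( { ( ) } ) Q
( { ( ) } ) ( B )
( { ( ) } ) ( Q )
( { ( ) } ) ( { } )

[B [Q ( [B [Q { [B [Q ( )]] }]] )] [B [Q ( [B [Q { }]] )]]]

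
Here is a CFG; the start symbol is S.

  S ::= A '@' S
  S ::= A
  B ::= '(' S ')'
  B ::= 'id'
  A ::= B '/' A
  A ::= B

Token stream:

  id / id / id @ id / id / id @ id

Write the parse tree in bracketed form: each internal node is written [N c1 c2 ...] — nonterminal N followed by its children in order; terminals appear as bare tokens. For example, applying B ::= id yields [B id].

[S [A [B id] / [A [B id] / [A [B id]]]] @ [S [A [B id] / [A [B id] / [A [B id]]]] @ [S [A [B id]]]]]

S
A @ S
B / A @ S
id / A @ S
id / B / A @ S
id / id / A @ S
id / id / B @ S
id / id / id @ S
id / id / id @ A @ S
id / id / id @ B / A @ S
id / id / id @ id / A @ S
id / id / id @ id / B / A @ S
id / id / id @ id / id / A @ S
id / id / id @ id / id / B @ S
id / id / id @ id / id / id @ S
id / id / id @ id / id / id @ A
id / id / id @ id / id / id @ B
id / id / id @ id / id / id @ id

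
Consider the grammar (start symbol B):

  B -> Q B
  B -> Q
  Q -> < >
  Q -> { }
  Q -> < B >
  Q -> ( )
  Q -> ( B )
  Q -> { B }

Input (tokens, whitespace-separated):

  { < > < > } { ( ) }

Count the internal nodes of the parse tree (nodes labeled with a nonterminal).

[B [Q { [B [Q < >] [B [Q < >]]] }] [B [Q { [B [Q ( )]] }]]]

10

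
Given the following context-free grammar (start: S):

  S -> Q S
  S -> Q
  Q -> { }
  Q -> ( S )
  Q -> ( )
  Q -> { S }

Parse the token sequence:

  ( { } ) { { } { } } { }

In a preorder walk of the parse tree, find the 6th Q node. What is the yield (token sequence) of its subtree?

[S [Q ( [S [Q { }]] )] [S [Q { [S [Q { }] [S [Q { }]]] }] [S [Q { }]]]]

{ }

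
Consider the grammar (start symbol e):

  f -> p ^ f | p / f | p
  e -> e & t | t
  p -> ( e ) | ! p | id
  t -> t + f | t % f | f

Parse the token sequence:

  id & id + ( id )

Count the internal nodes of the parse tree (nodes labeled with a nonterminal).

15

[e [e [t [f [p id]]]] & [t [t [f [p id]]] + [f [p ( [e [t [f [p id]]]] )]]]]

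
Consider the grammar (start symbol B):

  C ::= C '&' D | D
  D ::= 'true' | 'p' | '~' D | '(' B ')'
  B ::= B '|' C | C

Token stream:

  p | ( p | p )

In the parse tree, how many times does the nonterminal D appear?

4

[B [B [C [D p]]] | [C [D ( [B [B [C [D p]]] | [C [D p]]] )]]]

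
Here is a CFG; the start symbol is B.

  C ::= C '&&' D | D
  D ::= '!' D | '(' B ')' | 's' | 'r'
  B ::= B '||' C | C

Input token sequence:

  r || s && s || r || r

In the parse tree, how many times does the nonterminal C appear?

[B [B [B [B [C [D r]]] || [C [C [D s]] && [D s]]] || [C [D r]]] || [C [D r]]]

5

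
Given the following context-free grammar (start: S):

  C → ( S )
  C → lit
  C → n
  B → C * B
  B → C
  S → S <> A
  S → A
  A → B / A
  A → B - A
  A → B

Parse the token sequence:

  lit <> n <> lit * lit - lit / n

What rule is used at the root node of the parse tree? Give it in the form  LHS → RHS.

[S [S [S [A [B [C lit]]]] <> [A [B [C n]]]] <> [A [B [C lit] * [B [C lit]]] - [A [B [C lit]] / [A [B [C n]]]]]]

S → S <> A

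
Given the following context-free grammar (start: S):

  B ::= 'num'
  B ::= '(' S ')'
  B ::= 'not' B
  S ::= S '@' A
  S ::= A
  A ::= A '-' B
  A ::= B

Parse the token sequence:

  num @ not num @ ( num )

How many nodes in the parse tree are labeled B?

[S [S [S [A [B num]]] @ [A [B not [B num]]]] @ [A [B ( [S [A [B num]]] )]]]

5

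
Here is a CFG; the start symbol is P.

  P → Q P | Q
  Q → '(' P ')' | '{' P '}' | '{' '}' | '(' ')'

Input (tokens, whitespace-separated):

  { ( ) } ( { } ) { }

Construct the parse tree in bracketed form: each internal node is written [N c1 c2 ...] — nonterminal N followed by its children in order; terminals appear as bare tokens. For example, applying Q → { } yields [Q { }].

[P [Q { [P [Q ( )]] }] [P [Q ( [P [Q { }]] )] [P [Q { }]]]]

P
Q P
{ P } P
{ Q } P
{ ( ) } P
{ ( ) } Q P
{ ( ) } ( P ) P
{ ( ) } ( Q ) P
{ ( ) } ( { } ) P
{ ( ) } ( { } ) Q
{ ( ) } ( { } ) { }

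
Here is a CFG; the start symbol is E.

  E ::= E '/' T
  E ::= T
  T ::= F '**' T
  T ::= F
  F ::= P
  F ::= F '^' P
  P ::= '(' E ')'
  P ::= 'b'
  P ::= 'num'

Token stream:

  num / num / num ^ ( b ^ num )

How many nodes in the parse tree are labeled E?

[E [E [E [T [F [P num]]]] / [T [F [P num]]]] / [T [F [F [P num]] ^ [P ( [E [T [F [F [P b]] ^ [P num]]]] )]]]]

4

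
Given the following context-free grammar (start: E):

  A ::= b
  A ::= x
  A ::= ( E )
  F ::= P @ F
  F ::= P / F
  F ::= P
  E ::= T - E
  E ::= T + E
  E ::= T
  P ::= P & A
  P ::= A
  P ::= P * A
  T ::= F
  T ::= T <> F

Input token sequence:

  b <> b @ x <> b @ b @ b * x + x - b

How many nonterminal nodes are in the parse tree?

[E [T [T [T [F [P [A b]]]] <> [F [P [A b]] @ [F [P [A x]]]]] <> [F [P [A b]] @ [F [P [A b]] @ [F [P [P [A b]] * [A x]]]]]] + [E [T [F [P [A x]]]] - [E [T [F [P [A b]]]]]]]

34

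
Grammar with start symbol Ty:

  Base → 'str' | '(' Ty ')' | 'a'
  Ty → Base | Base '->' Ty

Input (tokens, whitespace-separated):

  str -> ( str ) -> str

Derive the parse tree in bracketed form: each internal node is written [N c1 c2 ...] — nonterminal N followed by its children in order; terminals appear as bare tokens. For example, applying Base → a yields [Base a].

Ty
Base -> Ty
str -> Ty
str -> Base -> Ty
str -> ( Ty ) -> Ty
str -> ( Base ) -> Ty
str -> ( str ) -> Ty
str -> ( str ) -> Base
str -> ( str ) -> str

[Ty [Base str] -> [Ty [Base ( [Ty [Base str]] )] -> [Ty [Base str]]]]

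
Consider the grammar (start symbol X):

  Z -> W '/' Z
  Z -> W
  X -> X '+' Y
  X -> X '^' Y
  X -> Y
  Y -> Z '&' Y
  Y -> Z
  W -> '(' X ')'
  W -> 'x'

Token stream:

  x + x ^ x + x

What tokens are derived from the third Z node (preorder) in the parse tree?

x

[X [X [X [X [Y [Z [W x]]]] + [Y [Z [W x]]]] ^ [Y [Z [W x]]]] + [Y [Z [W x]]]]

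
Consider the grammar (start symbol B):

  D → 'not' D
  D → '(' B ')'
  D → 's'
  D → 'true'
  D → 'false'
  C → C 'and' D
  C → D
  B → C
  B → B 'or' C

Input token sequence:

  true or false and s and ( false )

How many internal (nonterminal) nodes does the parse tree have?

13

[B [B [C [D true]]] or [C [C [C [D false]] and [D s]] and [D ( [B [C [D false]]] )]]]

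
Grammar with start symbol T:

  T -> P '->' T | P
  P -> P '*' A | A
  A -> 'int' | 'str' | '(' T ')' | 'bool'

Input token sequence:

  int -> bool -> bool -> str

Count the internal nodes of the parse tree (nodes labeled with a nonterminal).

12

[T [P [A int]] -> [T [P [A bool]] -> [T [P [A bool]] -> [T [P [A str]]]]]]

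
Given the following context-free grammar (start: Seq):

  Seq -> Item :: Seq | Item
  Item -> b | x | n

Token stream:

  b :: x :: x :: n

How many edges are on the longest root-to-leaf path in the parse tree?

5

[Seq [Item b] :: [Seq [Item x] :: [Seq [Item x] :: [Seq [Item n]]]]]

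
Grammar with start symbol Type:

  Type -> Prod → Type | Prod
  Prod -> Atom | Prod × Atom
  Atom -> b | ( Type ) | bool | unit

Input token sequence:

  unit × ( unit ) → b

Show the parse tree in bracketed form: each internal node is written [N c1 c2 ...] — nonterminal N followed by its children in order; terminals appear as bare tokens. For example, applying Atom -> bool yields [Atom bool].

[Type [Prod [Prod [Atom unit]] × [Atom ( [Type [Prod [Atom unit]]] )]] → [Type [Prod [Atom b]]]]

Type
Prod → Type
Prod × Atom → Type
Atom × Atom → Type
unit × Atom → Type
unit × ( Type ) → Type
unit × ( Prod ) → Type
unit × ( Atom ) → Type
unit × ( unit ) → Type
unit × ( unit ) → Prod
unit × ( unit ) → Atom
unit × ( unit ) → b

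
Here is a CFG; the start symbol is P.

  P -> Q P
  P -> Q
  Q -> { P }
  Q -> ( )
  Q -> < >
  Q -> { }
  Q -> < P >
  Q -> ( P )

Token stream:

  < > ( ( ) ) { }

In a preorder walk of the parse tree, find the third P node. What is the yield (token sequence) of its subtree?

( )

[P [Q < >] [P [Q ( [P [Q ( )]] )] [P [Q { }]]]]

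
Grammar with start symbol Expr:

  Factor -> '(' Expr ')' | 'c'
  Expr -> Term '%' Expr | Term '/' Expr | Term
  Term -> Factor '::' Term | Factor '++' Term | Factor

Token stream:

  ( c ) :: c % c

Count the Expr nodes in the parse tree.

3

[Expr [Term [Factor ( [Expr [Term [Factor c]]] )] :: [Term [Factor c]]] % [Expr [Term [Factor c]]]]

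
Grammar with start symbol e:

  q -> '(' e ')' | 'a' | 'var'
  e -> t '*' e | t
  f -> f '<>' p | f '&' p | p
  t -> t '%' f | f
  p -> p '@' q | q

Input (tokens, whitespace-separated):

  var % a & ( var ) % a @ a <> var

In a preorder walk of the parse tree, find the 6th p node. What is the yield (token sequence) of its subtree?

[e [t [t [t [f [p [q var]]]] % [f [f [p [q a]]] & [p [q ( [e [t [f [p [q var]]]]] )]]]] % [f [f [p [p [q a]] @ [q a]]] <> [p [q var]]]]]

a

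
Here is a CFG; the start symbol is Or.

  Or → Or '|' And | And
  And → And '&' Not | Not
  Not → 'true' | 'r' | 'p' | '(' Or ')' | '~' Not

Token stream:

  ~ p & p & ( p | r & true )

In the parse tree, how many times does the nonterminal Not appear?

[Or [And [And [And [Not ~ [Not p]]] & [Not p]] & [Not ( [Or [Or [And [Not p]]] | [And [And [Not r]] & [Not true]]] )]]]

7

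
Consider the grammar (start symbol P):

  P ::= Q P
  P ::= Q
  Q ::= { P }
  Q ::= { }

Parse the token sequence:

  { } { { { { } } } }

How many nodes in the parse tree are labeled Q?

5

[P [Q { }] [P [Q { [P [Q { [P [Q { [P [Q { }]] }]] }]] }]]]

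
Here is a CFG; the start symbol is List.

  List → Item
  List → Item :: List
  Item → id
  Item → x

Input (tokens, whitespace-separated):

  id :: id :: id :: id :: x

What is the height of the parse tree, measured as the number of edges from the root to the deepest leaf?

[List [Item id] :: [List [Item id] :: [List [Item id] :: [List [Item id] :: [List [Item x]]]]]]

6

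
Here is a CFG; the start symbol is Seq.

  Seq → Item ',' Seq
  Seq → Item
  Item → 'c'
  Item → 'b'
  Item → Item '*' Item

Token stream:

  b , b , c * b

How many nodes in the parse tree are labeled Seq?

3

[Seq [Item b] , [Seq [Item b] , [Seq [Item [Item c] * [Item b]]]]]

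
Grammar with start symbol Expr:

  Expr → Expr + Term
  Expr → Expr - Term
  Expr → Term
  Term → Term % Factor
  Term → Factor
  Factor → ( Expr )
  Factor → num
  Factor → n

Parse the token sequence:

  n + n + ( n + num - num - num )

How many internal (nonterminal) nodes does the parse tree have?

[Expr [Expr [Expr [Term [Factor n]]] + [Term [Factor n]]] + [Term [Factor ( [Expr [Expr [Expr [Expr [Term [Factor n]]] + [Term [Factor num]]] - [Term [Factor num]]] - [Term [Factor num]]] )]]]

21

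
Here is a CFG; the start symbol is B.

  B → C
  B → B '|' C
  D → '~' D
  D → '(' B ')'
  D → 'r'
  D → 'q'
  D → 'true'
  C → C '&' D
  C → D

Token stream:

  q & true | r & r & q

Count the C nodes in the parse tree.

[B [B [C [C [D q]] & [D true]]] | [C [C [C [D r]] & [D r]] & [D q]]]

5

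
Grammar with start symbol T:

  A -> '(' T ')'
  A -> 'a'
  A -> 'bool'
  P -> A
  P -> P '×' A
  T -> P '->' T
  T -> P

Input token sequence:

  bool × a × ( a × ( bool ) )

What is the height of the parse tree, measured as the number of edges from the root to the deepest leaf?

9

[T [P [P [P [A bool]] × [A a]] × [A ( [T [P [P [A a]] × [A ( [T [P [A bool]]] )]]] )]]]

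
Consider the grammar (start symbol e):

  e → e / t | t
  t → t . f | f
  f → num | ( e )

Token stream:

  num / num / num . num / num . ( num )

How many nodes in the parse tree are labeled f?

7

[e [e [e [e [t [f num]]] / [t [f num]]] / [t [t [f num]] . [f num]]] / [t [t [f num]] . [f ( [e [t [f num]]] )]]]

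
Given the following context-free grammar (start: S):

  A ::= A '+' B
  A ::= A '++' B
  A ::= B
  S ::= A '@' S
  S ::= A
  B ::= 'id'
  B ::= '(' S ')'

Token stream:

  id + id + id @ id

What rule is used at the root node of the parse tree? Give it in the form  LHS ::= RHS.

S ::= A '@' S

[S [A [A [A [B id]] + [B id]] + [B id]] @ [S [A [B id]]]]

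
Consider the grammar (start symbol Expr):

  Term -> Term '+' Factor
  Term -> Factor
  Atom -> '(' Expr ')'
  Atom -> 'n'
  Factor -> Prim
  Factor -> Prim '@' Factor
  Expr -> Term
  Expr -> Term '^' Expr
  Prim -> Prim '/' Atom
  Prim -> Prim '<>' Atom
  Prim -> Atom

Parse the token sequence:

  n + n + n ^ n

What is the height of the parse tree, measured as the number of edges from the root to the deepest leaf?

7

[Expr [Term [Term [Term [Factor [Prim [Atom n]]]] + [Factor [Prim [Atom n]]]] + [Factor [Prim [Atom n]]]] ^ [Expr [Term [Factor [Prim [Atom n]]]]]]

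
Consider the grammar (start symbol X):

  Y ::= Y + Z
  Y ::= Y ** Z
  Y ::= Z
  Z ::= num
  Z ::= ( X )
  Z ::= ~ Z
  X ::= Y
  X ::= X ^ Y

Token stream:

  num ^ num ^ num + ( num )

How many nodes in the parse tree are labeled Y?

[X [X [X [Y [Z num]]] ^ [Y [Z num]]] ^ [Y [Y [Z num]] + [Z ( [X [Y [Z num]]] )]]]

5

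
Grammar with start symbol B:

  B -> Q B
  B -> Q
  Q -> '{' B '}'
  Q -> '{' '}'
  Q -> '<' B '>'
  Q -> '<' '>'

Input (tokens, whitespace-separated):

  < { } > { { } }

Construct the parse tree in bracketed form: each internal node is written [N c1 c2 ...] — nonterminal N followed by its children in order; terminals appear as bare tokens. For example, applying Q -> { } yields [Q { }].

B
Q B
< B > B
< Q > B
< { } > B
< { } > Q
< { } > { B }
< { } > { Q }
< { } > { { } }

[B [Q < [B [Q { }]] >] [B [Q { [B [Q { }]] }]]]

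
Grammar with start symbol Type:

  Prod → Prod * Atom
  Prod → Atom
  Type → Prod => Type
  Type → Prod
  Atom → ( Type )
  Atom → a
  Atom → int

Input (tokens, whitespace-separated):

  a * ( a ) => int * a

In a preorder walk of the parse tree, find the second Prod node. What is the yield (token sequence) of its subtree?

a

[Type [Prod [Prod [Atom a]] * [Atom ( [Type [Prod [Atom a]]] )]] => [Type [Prod [Prod [Atom int]] * [Atom a]]]]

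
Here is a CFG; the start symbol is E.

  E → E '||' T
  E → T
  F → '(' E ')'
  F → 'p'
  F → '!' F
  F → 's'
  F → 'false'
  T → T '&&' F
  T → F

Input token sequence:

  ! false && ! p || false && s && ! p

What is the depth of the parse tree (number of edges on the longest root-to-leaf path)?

[E [E [T [T [F ! [F false]]] && [F ! [F p]]]] || [T [T [T [F false]] && [F s]] && [F ! [F p]]]]

6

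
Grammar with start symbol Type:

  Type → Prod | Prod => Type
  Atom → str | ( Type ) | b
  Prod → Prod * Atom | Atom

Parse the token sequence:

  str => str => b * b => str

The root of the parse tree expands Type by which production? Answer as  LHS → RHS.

Type → Prod => Type

[Type [Prod [Atom str]] => [Type [Prod [Atom str]] => [Type [Prod [Prod [Atom b]] * [Atom b]] => [Type [Prod [Atom str]]]]]]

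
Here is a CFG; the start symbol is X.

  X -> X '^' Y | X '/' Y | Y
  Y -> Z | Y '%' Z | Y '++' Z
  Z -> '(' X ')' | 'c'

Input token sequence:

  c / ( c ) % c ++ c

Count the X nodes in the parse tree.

3

[X [X [Y [Z c]]] / [Y [Y [Y [Z ( [X [Y [Z c]]] )]] % [Z c]] ++ [Z c]]]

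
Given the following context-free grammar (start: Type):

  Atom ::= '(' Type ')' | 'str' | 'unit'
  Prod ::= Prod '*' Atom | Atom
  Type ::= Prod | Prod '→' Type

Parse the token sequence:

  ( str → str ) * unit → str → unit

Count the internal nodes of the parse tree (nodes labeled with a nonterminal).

[Type [Prod [Prod [Atom ( [Type [Prod [Atom str]] → [Type [Prod [Atom str]]]] )]] * [Atom unit]] → [Type [Prod [Atom str]] → [Type [Prod [Atom unit]]]]]

17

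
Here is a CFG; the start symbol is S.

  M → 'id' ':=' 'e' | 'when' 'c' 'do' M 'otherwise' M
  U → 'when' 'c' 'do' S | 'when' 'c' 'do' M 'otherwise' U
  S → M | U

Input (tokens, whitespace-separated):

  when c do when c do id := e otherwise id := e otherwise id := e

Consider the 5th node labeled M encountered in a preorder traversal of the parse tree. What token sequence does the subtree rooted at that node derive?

id := e

[S [M when c do [M when c do [M id := e] otherwise [M id := e]] otherwise [M id := e]]]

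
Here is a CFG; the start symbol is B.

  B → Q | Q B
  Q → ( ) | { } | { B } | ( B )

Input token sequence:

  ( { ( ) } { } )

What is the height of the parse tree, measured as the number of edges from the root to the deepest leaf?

[B [Q ( [B [Q { [B [Q ( )]] }] [B [Q { }]]] )]]

6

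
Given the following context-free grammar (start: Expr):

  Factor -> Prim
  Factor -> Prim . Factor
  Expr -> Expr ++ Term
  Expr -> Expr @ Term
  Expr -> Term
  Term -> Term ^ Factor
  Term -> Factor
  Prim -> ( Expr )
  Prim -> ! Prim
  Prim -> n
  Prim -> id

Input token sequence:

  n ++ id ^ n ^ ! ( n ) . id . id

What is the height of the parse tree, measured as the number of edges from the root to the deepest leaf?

[Expr [Expr [Term [Factor [Prim n]]]] ++ [Term [Term [Term [Factor [Prim id]]] ^ [Factor [Prim n]]] ^ [Factor [Prim ! [Prim ( [Expr [Term [Factor [Prim n]]]] )]] . [Factor [Prim id] . [Factor [Prim id]]]]]]

9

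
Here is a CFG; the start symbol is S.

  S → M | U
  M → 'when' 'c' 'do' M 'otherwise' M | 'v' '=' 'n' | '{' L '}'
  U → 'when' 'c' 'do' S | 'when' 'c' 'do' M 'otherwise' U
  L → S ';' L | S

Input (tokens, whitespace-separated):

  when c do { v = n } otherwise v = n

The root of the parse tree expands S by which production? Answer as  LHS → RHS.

[S [M when c do [M { [L [S [M v = n]]] }] otherwise [M v = n]]]

S → M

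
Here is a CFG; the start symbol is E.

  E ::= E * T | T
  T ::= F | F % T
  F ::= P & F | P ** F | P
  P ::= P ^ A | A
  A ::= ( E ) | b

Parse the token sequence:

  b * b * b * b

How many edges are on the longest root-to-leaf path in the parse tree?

8

[E [E [E [E [T [F [P [A b]]]]] * [T [F [P [A b]]]]] * [T [F [P [A b]]]]] * [T [F [P [A b]]]]]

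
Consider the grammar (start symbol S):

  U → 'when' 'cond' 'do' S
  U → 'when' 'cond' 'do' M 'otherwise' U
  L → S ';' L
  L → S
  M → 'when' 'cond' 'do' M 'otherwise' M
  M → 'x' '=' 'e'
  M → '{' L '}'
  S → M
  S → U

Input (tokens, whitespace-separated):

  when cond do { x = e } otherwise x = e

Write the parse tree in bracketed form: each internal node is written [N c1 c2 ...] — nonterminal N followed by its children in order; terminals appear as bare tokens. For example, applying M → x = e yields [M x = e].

S
M
when cond do M otherwise M
when cond do { L } otherwise M
when cond do { S } otherwise M
when cond do { M } otherwise M
when cond do { x = e } otherwise M
when cond do { x = e } otherwise x = e

[S [M when cond do [M { [L [S [M x = e]]] }] otherwise [M x = e]]]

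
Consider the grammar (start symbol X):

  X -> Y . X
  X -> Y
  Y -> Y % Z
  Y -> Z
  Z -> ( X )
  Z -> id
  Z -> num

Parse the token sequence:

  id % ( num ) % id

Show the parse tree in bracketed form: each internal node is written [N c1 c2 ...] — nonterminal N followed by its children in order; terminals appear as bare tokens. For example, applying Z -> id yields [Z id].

X
Y
Y % Z
Y % Z % Z
Z % Z % Z
id % Z % Z
id % ( X ) % Z
id % ( Y ) % Z
id % ( Z ) % Z
id % ( num ) % Z
id % ( num ) % id

[X [Y [Y [Y [Z id]] % [Z ( [X [Y [Z num]]] )]] % [Z id]]]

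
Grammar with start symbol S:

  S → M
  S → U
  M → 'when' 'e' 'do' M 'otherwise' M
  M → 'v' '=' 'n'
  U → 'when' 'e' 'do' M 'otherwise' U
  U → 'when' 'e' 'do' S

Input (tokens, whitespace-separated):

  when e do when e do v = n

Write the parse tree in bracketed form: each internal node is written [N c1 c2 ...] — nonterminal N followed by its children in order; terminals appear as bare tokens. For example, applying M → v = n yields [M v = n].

S
U
when e do S
when e do U
when e do when e do S
when e do when e do M
when e do when e do v = n

[S [U when e do [S [U when e do [S [M v = n]]]]]]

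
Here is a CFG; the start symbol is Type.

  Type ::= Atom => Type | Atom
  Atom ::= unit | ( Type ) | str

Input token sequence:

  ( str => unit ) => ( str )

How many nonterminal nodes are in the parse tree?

10

[Type [Atom ( [Type [Atom str] => [Type [Atom unit]]] )] => [Type [Atom ( [Type [Atom str]] )]]]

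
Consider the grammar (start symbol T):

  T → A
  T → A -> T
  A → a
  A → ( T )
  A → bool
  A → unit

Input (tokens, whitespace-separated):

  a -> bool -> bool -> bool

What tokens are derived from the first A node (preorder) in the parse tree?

a

[T [A a] -> [T [A bool] -> [T [A bool] -> [T [A bool]]]]]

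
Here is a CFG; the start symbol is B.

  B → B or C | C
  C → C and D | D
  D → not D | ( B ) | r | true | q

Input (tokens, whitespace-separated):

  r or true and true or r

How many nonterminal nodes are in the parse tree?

[B [B [B [C [D r]]] or [C [C [D true]] and [D true]]] or [C [D r]]]

11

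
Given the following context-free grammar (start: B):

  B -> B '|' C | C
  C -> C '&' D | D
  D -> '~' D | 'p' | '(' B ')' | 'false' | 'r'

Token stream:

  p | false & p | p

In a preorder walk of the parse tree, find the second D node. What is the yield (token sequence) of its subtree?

[B [B [B [C [D p]]] | [C [C [D false]] & [D p]]] | [C [D p]]]

false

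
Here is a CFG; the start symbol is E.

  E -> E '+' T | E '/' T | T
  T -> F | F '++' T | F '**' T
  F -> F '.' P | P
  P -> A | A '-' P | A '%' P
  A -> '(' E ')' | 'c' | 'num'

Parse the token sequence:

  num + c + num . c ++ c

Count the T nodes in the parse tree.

[E [E [E [T [F [P [A num]]]]] + [T [F [P [A c]]]]] + [T [F [F [P [A num]]] . [P [A c]]] ++ [T [F [P [A c]]]]]]

4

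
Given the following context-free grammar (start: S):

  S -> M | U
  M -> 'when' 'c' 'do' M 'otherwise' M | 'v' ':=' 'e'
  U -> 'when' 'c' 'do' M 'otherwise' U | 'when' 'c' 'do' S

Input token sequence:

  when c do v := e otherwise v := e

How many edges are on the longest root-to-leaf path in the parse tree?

3

[S [M when c do [M v := e] otherwise [M v := e]]]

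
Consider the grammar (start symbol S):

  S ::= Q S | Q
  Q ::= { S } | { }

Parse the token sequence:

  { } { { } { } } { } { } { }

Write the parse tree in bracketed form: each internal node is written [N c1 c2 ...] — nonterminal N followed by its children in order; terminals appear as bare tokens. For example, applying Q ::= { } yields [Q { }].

[S [Q { }] [S [Q { [S [Q { }] [S [Q { }]]] }] [S [Q { }] [S [Q { }] [S [Q { }]]]]]]

S
Q S
{ } S
{ } Q S
{ } { S } S
{ } { Q S } S
{ } { { } S } S
{ } { { } Q } S
{ } { { } { } } S
{ } { { } { } } Q S
{ } { { } { } } { } S
{ } { { } { } } { } Q S
{ } { { } { } } { } { } S
{ } { { } { } } { } { } Q
{ } { { } { } } { } { } { }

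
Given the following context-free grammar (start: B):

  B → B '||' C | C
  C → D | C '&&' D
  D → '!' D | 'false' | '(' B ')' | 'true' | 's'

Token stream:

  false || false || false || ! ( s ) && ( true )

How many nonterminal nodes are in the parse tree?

21

[B [B [B [B [C [D false]]] || [C [D false]]] || [C [D false]]] || [C [C [D ! [D ( [B [C [D s]]] )]]] && [D ( [B [C [D true]]] )]]]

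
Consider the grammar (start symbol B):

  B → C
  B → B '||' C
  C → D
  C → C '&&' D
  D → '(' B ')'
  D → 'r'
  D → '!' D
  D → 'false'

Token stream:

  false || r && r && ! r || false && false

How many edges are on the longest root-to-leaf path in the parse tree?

6

[B [B [B [C [D false]]] || [C [C [C [D r]] && [D r]] && [D ! [D r]]]] || [C [C [D false]] && [D false]]]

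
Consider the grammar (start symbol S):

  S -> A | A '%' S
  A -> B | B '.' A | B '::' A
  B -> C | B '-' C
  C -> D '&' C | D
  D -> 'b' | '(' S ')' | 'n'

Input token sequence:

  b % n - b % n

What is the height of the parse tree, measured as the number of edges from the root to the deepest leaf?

[S [A [B [C [D b]]]] % [S [A [B [B [C [D n]]] - [C [D b]]]] % [S [A [B [C [D n]]]]]]]

7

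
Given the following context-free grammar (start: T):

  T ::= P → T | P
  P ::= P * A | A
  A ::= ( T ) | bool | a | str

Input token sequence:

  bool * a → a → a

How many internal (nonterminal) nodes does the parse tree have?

[T [P [P [A bool]] * [A a]] → [T [P [A a]] → [T [P [A a]]]]]

11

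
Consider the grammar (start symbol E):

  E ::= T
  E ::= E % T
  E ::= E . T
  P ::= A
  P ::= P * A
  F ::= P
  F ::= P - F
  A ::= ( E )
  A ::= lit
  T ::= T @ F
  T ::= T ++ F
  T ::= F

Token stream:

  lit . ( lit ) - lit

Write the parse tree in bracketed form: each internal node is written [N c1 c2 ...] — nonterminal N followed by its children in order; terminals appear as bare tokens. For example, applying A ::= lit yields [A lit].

E
E . T
T . T
F . T
P . T
A . T
lit . T
lit . F
lit . P - F
lit . A - F
lit . ( E ) - F
lit . ( T ) - F
lit . ( F ) - F
lit . ( P ) - F
lit . ( A ) - F
lit . ( lit ) - F
lit . ( lit ) - P
lit . ( lit ) - A
lit . ( lit ) - lit

[E [E [T [F [P [A lit]]]]] . [T [F [P [A ( [E [T [F [P [A lit]]]]] )]] - [F [P [A lit]]]]]]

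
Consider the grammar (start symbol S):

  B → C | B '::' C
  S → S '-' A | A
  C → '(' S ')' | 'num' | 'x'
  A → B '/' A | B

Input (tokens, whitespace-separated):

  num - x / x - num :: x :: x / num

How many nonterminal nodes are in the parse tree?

[S [S [S [A [B [C num]]]] - [A [B [C x]] / [A [B [C x]]]]] - [A [B [B [B [C num]] :: [C x]] :: [C x]] / [A [B [C num]]]]]

22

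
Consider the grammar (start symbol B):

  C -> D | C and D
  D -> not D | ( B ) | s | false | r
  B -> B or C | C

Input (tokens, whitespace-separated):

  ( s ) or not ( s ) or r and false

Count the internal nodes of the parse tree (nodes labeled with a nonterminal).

18

[B [B [B [C [D ( [B [C [D s]]] )]]] or [C [D not [D ( [B [C [D s]]] )]]]] or [C [C [D r]] and [D false]]]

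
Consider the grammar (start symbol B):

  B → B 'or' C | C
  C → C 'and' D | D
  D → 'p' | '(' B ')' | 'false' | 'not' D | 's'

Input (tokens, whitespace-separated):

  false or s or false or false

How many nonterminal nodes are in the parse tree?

12

[B [B [B [B [C [D false]]] or [C [D s]]] or [C [D false]]] or [C [D false]]]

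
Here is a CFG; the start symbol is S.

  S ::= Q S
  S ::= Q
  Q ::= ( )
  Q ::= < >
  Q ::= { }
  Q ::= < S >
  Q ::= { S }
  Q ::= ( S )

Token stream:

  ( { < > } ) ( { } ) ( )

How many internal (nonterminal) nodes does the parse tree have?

[S [Q ( [S [Q { [S [Q < >]] }]] )] [S [Q ( [S [Q { }]] )] [S [Q ( )]]]]

12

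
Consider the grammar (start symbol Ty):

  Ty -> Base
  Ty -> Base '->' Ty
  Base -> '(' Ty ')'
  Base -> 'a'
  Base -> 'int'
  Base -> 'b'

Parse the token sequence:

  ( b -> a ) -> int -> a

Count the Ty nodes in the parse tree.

5

[Ty [Base ( [Ty [Base b] -> [Ty [Base a]]] )] -> [Ty [Base int] -> [Ty [Base a]]]]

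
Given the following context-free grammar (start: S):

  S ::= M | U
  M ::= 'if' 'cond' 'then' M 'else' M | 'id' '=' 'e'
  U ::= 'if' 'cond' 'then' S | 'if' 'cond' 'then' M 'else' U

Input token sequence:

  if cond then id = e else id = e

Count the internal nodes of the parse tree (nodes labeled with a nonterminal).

[S [M if cond then [M id = e] else [M id = e]]]

4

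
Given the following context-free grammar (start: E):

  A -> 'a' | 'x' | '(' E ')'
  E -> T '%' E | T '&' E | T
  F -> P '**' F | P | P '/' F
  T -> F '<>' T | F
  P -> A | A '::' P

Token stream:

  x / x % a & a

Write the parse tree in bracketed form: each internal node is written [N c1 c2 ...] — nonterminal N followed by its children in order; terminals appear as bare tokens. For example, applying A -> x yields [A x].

E
T % E
F % E
P / F % E
A / F % E
x / F % E
x / P % E
x / A % E
x / x % E
x / x % T & E
x / x % F & E
x / x % P & E
x / x % A & E
x / x % a & E
x / x % a & T
x / x % a & F
x / x % a & P
x / x % a & A
x / x % a & a

[E [T [F [P [A x]] / [F [P [A x]]]]] % [E [T [F [P [A a]]]] & [E [T [F [P [A a]]]]]]]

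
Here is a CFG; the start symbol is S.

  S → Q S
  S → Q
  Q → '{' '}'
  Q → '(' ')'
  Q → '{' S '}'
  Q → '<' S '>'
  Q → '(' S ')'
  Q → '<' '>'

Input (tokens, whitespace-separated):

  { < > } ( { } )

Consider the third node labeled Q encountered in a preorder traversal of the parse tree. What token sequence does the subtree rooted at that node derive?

[S [Q { [S [Q < >]] }] [S [Q ( [S [Q { }]] )]]]

( { } )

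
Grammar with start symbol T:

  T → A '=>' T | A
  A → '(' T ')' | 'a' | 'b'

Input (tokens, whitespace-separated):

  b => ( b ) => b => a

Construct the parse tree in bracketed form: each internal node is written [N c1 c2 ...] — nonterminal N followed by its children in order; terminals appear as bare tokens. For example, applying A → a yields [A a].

T
A => T
b => T
b => A => T
b => ( T ) => T
b => ( A ) => T
b => ( b ) => T
b => ( b ) => A => T
b => ( b ) => b => T
b => ( b ) => b => A
b => ( b ) => b => a

[T [A b] => [T [A ( [T [A b]] )] => [T [A b] => [T [A a]]]]]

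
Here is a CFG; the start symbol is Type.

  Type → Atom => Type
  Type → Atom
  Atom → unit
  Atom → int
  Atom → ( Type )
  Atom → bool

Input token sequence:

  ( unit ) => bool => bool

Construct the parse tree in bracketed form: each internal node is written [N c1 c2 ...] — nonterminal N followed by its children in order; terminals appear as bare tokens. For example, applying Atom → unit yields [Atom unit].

[Type [Atom ( [Type [Atom unit]] )] => [Type [Atom bool] => [Type [Atom bool]]]]

Type
Atom => Type
( Type ) => Type
( Atom ) => Type
( unit ) => Type
( unit ) => Atom => Type
( unit ) => bool => Type
( unit ) => bool => Atom
( unit ) => bool => bool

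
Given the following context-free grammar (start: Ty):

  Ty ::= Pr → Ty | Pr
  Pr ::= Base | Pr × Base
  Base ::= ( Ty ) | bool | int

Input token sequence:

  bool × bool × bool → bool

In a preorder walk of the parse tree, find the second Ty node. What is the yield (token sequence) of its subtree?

bool

[Ty [Pr [Pr [Pr [Base bool]] × [Base bool]] × [Base bool]] → [Ty [Pr [Base bool]]]]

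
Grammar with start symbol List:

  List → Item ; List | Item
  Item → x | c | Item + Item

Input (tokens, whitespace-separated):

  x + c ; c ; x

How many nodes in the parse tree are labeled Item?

5

[List [Item [Item x] + [Item c]] ; [List [Item c] ; [List [Item x]]]]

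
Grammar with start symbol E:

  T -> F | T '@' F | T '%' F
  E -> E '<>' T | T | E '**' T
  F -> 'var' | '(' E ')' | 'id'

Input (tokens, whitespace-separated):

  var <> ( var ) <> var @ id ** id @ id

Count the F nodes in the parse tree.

[E [E [E [E [T [F var]]] <> [T [F ( [E [T [F var]]] )]]] <> [T [T [F var]] @ [F id]]] ** [T [T [F id]] @ [F id]]]

7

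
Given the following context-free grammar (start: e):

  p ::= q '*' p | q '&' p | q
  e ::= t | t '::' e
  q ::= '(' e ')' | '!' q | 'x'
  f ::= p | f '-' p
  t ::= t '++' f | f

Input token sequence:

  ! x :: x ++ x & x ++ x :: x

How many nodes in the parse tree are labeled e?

[e [t [f [p [q ! [q x]]]]] :: [e [t [t [t [f [p [q x]]]] ++ [f [p [q x] & [p [q x]]]]] ++ [f [p [q x]]]] :: [e [t [f [p [q x]]]]]]]

3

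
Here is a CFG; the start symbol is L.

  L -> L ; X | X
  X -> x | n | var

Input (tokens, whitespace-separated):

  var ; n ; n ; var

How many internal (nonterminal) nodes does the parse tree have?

[L [L [L [L [X var]] ; [X n]] ; [X n]] ; [X var]]

8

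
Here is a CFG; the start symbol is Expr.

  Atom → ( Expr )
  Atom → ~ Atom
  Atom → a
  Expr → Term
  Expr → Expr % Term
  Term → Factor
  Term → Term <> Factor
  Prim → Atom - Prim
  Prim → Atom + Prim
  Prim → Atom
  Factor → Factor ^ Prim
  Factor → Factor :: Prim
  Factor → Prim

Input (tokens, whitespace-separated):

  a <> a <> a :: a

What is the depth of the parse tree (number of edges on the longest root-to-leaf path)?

[Expr [Term [Term [Term [Factor [Prim [Atom a]]]] <> [Factor [Prim [Atom a]]]] <> [Factor [Factor [Prim [Atom a]]] :: [Prim [Atom a]]]]]

7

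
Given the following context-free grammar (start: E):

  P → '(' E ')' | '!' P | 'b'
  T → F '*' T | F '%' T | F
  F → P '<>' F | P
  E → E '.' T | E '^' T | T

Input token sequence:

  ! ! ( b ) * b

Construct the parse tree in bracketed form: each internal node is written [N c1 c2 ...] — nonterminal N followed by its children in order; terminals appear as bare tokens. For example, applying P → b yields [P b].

[E [T [F [P ! [P ! [P ( [E [T [F [P b]]]] )]]]] * [T [F [P b]]]]]

E
T
F * T
P * T
! P * T
! ! P * T
! ! ( E ) * T
! ! ( T ) * T
! ! ( F ) * T
! ! ( P ) * T
! ! ( b ) * T
! ! ( b ) * F
! ! ( b ) * P
! ! ( b ) * b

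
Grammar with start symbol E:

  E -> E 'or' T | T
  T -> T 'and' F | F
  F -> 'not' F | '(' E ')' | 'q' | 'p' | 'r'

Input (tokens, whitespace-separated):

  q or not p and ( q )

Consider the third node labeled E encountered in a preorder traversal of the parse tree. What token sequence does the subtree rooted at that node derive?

q

[E [E [T [F q]]] or [T [T [F not [F p]]] and [F ( [E [T [F q]]] )]]]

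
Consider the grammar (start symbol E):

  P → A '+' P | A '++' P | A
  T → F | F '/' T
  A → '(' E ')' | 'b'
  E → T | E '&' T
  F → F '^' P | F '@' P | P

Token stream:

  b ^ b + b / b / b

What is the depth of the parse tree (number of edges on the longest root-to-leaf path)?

7

[E [T [F [F [P [A b]]] ^ [P [A b] + [P [A b]]]] / [T [F [P [A b]]] / [T [F [P [A b]]]]]]]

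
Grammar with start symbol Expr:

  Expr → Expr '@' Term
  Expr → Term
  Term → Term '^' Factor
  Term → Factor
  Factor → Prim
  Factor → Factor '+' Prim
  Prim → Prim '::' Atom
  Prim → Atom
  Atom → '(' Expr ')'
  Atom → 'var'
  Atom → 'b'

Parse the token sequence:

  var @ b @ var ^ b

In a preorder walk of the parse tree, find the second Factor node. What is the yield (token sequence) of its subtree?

b

[Expr [Expr [Expr [Term [Factor [Prim [Atom var]]]]] @ [Term [Factor [Prim [Atom b]]]]] @ [Term [Term [Factor [Prim [Atom var]]]] ^ [Factor [Prim [Atom b]]]]]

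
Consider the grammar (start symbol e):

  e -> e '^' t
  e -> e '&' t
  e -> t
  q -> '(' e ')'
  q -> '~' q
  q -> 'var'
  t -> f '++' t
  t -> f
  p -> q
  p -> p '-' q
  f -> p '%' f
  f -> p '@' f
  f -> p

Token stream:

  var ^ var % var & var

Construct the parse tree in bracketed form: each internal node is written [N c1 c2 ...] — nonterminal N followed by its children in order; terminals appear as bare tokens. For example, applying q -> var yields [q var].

e
e & t
e ^ t & t
t ^ t & t
f ^ t & t
p ^ t & t
q ^ t & t
var ^ t & t
var ^ f & t
var ^ p % f & t
var ^ q % f & t
var ^ var % f & t
var ^ var % p & t
var ^ var % q & t
var ^ var % var & t
var ^ var % var & f
var ^ var % var & p
var ^ var % var & q
var ^ var % var & var

[e [e [e [t [f [p [q var]]]]] ^ [t [f [p [q var]] % [f [p [q var]]]]]] & [t [f [p [q var]]]]]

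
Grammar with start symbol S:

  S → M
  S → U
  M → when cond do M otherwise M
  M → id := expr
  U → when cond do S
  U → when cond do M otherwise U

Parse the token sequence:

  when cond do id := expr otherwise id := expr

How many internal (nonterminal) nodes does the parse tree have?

4

[S [M when cond do [M id := expr] otherwise [M id := expr]]]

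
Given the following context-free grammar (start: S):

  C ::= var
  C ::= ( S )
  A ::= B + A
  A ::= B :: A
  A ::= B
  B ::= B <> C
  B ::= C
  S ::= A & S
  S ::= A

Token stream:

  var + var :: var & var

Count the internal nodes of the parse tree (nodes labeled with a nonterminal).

14

[S [A [B [C var]] + [A [B [C var]] :: [A [B [C var]]]]] & [S [A [B [C var]]]]]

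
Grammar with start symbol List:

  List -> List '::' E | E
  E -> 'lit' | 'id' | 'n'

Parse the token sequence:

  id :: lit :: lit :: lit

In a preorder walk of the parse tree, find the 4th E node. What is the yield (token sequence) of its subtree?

lit

[List [List [List [List [E id]] :: [E lit]] :: [E lit]] :: [E lit]]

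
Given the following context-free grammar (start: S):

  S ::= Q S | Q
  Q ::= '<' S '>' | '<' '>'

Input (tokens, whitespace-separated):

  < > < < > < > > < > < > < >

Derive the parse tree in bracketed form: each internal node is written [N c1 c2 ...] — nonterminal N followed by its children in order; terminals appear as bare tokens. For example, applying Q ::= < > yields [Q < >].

S
Q S
< > S
< > Q S
< > < S > S
< > < Q S > S
< > < < > S > S
< > < < > Q > S
< > < < > < > > S
< > < < > < > > Q S
< > < < > < > > < > S
< > < < > < > > < > Q S
< > < < > < > > < > < > S
< > < < > < > > < > < > Q
< > < < > < > > < > < > < >

[S [Q < >] [S [Q < [S [Q < >] [S [Q < >]]] >] [S [Q < >] [S [Q < >] [S [Q < >]]]]]]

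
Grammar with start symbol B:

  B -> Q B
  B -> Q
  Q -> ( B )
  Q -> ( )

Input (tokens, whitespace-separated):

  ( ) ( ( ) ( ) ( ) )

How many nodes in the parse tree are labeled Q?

[B [Q ( )] [B [Q ( [B [Q ( )] [B [Q ( )] [B [Q ( )]]]] )]]]

5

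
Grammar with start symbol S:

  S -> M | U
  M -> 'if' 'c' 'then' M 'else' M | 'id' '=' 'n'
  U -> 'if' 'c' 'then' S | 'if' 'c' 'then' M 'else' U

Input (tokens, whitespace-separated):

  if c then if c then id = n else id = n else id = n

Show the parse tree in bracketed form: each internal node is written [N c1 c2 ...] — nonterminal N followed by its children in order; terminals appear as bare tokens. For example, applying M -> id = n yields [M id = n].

[S [M if c then [M if c then [M id = n] else [M id = n]] else [M id = n]]]

S
M
if c then M else M
if c then if c then M else M else M
if c then if c then id = n else M else M
if c then if c then id = n else id = n else M
if c then if c then id = n else id = n else id = n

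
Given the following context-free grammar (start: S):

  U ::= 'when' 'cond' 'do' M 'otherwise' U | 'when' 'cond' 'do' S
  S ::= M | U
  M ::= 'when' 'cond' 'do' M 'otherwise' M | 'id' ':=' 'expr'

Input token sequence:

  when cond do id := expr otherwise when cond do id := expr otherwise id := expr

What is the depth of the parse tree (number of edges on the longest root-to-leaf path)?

[S [M when cond do [M id := expr] otherwise [M when cond do [M id := expr] otherwise [M id := expr]]]]

4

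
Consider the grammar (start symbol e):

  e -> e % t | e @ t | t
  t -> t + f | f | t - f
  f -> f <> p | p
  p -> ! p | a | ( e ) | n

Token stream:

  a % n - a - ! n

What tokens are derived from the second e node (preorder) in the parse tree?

[e [e [t [f [p a]]]] % [t [t [t [f [p n]]] - [f [p a]]] - [f [p ! [p n]]]]]

a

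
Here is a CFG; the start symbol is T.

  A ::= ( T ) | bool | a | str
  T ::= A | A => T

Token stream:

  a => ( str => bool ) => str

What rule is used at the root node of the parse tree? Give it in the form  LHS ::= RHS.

[T [A a] => [T [A ( [T [A str] => [T [A bool]]] )] => [T [A str]]]]

T ::= A => T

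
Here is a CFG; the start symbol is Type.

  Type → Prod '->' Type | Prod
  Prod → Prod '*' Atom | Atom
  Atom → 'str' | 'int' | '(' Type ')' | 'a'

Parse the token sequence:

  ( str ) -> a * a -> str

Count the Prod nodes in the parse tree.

5

[Type [Prod [Atom ( [Type [Prod [Atom str]]] )]] -> [Type [Prod [Prod [Atom a]] * [Atom a]] -> [Type [Prod [Atom str]]]]]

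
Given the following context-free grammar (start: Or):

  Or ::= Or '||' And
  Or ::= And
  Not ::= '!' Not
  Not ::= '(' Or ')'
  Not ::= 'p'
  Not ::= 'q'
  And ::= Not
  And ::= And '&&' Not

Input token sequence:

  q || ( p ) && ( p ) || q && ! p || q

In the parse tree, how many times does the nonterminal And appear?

[Or [Or [Or [Or [And [Not q]]] || [And [And [Not ( [Or [And [Not p]]] )]] && [Not ( [Or [And [Not p]]] )]]] || [And [And [Not q]] && [Not ! [Not p]]]] || [And [Not q]]]

8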